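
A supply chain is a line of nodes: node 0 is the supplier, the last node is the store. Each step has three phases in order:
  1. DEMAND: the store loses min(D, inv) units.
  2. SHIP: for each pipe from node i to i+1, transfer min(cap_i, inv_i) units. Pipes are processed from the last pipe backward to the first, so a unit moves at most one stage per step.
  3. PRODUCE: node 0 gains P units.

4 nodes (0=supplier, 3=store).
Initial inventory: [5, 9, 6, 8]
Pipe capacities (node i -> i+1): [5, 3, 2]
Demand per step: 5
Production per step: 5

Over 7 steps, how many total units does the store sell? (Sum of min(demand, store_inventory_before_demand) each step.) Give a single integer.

Answer: 20

Derivation:
Step 1: sold=5 (running total=5) -> [5 11 7 5]
Step 2: sold=5 (running total=10) -> [5 13 8 2]
Step 3: sold=2 (running total=12) -> [5 15 9 2]
Step 4: sold=2 (running total=14) -> [5 17 10 2]
Step 5: sold=2 (running total=16) -> [5 19 11 2]
Step 6: sold=2 (running total=18) -> [5 21 12 2]
Step 7: sold=2 (running total=20) -> [5 23 13 2]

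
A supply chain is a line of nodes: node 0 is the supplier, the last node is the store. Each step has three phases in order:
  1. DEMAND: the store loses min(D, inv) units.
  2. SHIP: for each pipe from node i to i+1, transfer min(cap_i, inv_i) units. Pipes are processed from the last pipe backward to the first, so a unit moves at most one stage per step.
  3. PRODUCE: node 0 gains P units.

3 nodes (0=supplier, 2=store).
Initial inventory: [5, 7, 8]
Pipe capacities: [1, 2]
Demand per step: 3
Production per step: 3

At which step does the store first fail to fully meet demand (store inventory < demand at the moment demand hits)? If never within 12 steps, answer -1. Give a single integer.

Step 1: demand=3,sold=3 ship[1->2]=2 ship[0->1]=1 prod=3 -> [7 6 7]
Step 2: demand=3,sold=3 ship[1->2]=2 ship[0->1]=1 prod=3 -> [9 5 6]
Step 3: demand=3,sold=3 ship[1->2]=2 ship[0->1]=1 prod=3 -> [11 4 5]
Step 4: demand=3,sold=3 ship[1->2]=2 ship[0->1]=1 prod=3 -> [13 3 4]
Step 5: demand=3,sold=3 ship[1->2]=2 ship[0->1]=1 prod=3 -> [15 2 3]
Step 6: demand=3,sold=3 ship[1->2]=2 ship[0->1]=1 prod=3 -> [17 1 2]
Step 7: demand=3,sold=2 ship[1->2]=1 ship[0->1]=1 prod=3 -> [19 1 1]
Step 8: demand=3,sold=1 ship[1->2]=1 ship[0->1]=1 prod=3 -> [21 1 1]
Step 9: demand=3,sold=1 ship[1->2]=1 ship[0->1]=1 prod=3 -> [23 1 1]
Step 10: demand=3,sold=1 ship[1->2]=1 ship[0->1]=1 prod=3 -> [25 1 1]
Step 11: demand=3,sold=1 ship[1->2]=1 ship[0->1]=1 prod=3 -> [27 1 1]
Step 12: demand=3,sold=1 ship[1->2]=1 ship[0->1]=1 prod=3 -> [29 1 1]
First stockout at step 7

7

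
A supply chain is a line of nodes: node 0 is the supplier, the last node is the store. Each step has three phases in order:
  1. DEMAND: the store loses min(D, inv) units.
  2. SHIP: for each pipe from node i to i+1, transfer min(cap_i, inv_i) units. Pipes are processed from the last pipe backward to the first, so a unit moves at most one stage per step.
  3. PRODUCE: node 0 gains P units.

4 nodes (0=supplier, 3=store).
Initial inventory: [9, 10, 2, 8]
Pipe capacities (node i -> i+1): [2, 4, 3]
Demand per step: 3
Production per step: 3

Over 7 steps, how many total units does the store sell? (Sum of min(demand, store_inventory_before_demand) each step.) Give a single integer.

Step 1: sold=3 (running total=3) -> [10 8 4 7]
Step 2: sold=3 (running total=6) -> [11 6 5 7]
Step 3: sold=3 (running total=9) -> [12 4 6 7]
Step 4: sold=3 (running total=12) -> [13 2 7 7]
Step 5: sold=3 (running total=15) -> [14 2 6 7]
Step 6: sold=3 (running total=18) -> [15 2 5 7]
Step 7: sold=3 (running total=21) -> [16 2 4 7]

Answer: 21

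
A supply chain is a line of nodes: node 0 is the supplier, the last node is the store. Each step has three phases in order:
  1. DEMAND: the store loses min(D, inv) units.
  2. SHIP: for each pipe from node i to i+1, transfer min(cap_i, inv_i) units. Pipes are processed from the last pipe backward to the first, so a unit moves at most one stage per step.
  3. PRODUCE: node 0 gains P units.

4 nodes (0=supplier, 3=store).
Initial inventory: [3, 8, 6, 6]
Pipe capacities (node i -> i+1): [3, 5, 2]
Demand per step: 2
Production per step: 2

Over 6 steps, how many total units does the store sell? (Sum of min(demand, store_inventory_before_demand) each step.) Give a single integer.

Answer: 12

Derivation:
Step 1: sold=2 (running total=2) -> [2 6 9 6]
Step 2: sold=2 (running total=4) -> [2 3 12 6]
Step 3: sold=2 (running total=6) -> [2 2 13 6]
Step 4: sold=2 (running total=8) -> [2 2 13 6]
Step 5: sold=2 (running total=10) -> [2 2 13 6]
Step 6: sold=2 (running total=12) -> [2 2 13 6]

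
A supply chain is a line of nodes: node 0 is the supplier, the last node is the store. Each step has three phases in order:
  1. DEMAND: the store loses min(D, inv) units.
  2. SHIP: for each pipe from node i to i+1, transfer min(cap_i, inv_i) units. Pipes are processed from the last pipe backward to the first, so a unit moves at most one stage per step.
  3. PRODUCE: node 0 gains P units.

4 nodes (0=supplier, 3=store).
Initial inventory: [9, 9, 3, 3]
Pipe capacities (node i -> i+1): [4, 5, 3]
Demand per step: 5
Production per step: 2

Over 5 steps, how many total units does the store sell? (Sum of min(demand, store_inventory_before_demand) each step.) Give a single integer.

Step 1: sold=3 (running total=3) -> [7 8 5 3]
Step 2: sold=3 (running total=6) -> [5 7 7 3]
Step 3: sold=3 (running total=9) -> [3 6 9 3]
Step 4: sold=3 (running total=12) -> [2 4 11 3]
Step 5: sold=3 (running total=15) -> [2 2 12 3]

Answer: 15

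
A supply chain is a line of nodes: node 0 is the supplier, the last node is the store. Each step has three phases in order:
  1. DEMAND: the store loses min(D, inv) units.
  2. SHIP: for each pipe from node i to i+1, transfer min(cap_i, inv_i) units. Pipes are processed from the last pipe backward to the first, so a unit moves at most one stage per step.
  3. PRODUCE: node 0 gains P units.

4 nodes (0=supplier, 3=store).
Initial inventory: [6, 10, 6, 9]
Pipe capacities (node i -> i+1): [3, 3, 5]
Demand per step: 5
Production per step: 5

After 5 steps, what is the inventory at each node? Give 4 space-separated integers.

Step 1: demand=5,sold=5 ship[2->3]=5 ship[1->2]=3 ship[0->1]=3 prod=5 -> inv=[8 10 4 9]
Step 2: demand=5,sold=5 ship[2->3]=4 ship[1->2]=3 ship[0->1]=3 prod=5 -> inv=[10 10 3 8]
Step 3: demand=5,sold=5 ship[2->3]=3 ship[1->2]=3 ship[0->1]=3 prod=5 -> inv=[12 10 3 6]
Step 4: demand=5,sold=5 ship[2->3]=3 ship[1->2]=3 ship[0->1]=3 prod=5 -> inv=[14 10 3 4]
Step 5: demand=5,sold=4 ship[2->3]=3 ship[1->2]=3 ship[0->1]=3 prod=5 -> inv=[16 10 3 3]

16 10 3 3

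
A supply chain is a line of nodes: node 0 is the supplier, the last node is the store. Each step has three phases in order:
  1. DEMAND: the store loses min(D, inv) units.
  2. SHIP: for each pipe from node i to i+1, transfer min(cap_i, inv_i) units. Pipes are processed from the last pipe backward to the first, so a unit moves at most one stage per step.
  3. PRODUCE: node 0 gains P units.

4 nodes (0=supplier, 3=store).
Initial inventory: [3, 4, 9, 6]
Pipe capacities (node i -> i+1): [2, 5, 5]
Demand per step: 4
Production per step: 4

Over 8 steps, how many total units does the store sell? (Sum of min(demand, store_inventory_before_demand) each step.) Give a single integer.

Step 1: sold=4 (running total=4) -> [5 2 8 7]
Step 2: sold=4 (running total=8) -> [7 2 5 8]
Step 3: sold=4 (running total=12) -> [9 2 2 9]
Step 4: sold=4 (running total=16) -> [11 2 2 7]
Step 5: sold=4 (running total=20) -> [13 2 2 5]
Step 6: sold=4 (running total=24) -> [15 2 2 3]
Step 7: sold=3 (running total=27) -> [17 2 2 2]
Step 8: sold=2 (running total=29) -> [19 2 2 2]

Answer: 29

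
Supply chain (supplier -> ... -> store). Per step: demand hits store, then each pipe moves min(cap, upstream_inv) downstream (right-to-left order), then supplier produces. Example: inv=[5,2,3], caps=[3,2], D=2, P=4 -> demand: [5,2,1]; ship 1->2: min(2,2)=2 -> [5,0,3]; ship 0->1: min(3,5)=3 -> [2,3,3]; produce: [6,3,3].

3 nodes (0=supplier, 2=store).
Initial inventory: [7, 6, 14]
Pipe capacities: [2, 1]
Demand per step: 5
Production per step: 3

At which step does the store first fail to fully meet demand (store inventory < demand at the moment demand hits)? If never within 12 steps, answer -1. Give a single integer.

Step 1: demand=5,sold=5 ship[1->2]=1 ship[0->1]=2 prod=3 -> [8 7 10]
Step 2: demand=5,sold=5 ship[1->2]=1 ship[0->1]=2 prod=3 -> [9 8 6]
Step 3: demand=5,sold=5 ship[1->2]=1 ship[0->1]=2 prod=3 -> [10 9 2]
Step 4: demand=5,sold=2 ship[1->2]=1 ship[0->1]=2 prod=3 -> [11 10 1]
Step 5: demand=5,sold=1 ship[1->2]=1 ship[0->1]=2 prod=3 -> [12 11 1]
Step 6: demand=5,sold=1 ship[1->2]=1 ship[0->1]=2 prod=3 -> [13 12 1]
Step 7: demand=5,sold=1 ship[1->2]=1 ship[0->1]=2 prod=3 -> [14 13 1]
Step 8: demand=5,sold=1 ship[1->2]=1 ship[0->1]=2 prod=3 -> [15 14 1]
Step 9: demand=5,sold=1 ship[1->2]=1 ship[0->1]=2 prod=3 -> [16 15 1]
Step 10: demand=5,sold=1 ship[1->2]=1 ship[0->1]=2 prod=3 -> [17 16 1]
Step 11: demand=5,sold=1 ship[1->2]=1 ship[0->1]=2 prod=3 -> [18 17 1]
Step 12: demand=5,sold=1 ship[1->2]=1 ship[0->1]=2 prod=3 -> [19 18 1]
First stockout at step 4

4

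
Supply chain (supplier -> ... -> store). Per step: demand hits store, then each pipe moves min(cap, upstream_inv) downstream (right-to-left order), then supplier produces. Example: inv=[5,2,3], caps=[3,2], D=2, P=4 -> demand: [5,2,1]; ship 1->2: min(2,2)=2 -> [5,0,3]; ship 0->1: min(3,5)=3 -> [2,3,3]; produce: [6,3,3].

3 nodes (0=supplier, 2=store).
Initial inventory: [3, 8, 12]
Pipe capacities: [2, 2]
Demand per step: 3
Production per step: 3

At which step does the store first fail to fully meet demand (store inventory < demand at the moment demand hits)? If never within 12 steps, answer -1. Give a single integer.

Step 1: demand=3,sold=3 ship[1->2]=2 ship[0->1]=2 prod=3 -> [4 8 11]
Step 2: demand=3,sold=3 ship[1->2]=2 ship[0->1]=2 prod=3 -> [5 8 10]
Step 3: demand=3,sold=3 ship[1->2]=2 ship[0->1]=2 prod=3 -> [6 8 9]
Step 4: demand=3,sold=3 ship[1->2]=2 ship[0->1]=2 prod=3 -> [7 8 8]
Step 5: demand=3,sold=3 ship[1->2]=2 ship[0->1]=2 prod=3 -> [8 8 7]
Step 6: demand=3,sold=3 ship[1->2]=2 ship[0->1]=2 prod=3 -> [9 8 6]
Step 7: demand=3,sold=3 ship[1->2]=2 ship[0->1]=2 prod=3 -> [10 8 5]
Step 8: demand=3,sold=3 ship[1->2]=2 ship[0->1]=2 prod=3 -> [11 8 4]
Step 9: demand=3,sold=3 ship[1->2]=2 ship[0->1]=2 prod=3 -> [12 8 3]
Step 10: demand=3,sold=3 ship[1->2]=2 ship[0->1]=2 prod=3 -> [13 8 2]
Step 11: demand=3,sold=2 ship[1->2]=2 ship[0->1]=2 prod=3 -> [14 8 2]
Step 12: demand=3,sold=2 ship[1->2]=2 ship[0->1]=2 prod=3 -> [15 8 2]
First stockout at step 11

11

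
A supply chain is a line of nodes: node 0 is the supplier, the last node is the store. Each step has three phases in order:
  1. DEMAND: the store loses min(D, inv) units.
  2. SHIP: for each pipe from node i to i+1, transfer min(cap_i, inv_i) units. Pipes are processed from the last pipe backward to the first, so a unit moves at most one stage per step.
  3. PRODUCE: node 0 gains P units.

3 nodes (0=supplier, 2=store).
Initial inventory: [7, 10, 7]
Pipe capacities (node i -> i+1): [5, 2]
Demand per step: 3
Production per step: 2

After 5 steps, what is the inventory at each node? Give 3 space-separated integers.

Step 1: demand=3,sold=3 ship[1->2]=2 ship[0->1]=5 prod=2 -> inv=[4 13 6]
Step 2: demand=3,sold=3 ship[1->2]=2 ship[0->1]=4 prod=2 -> inv=[2 15 5]
Step 3: demand=3,sold=3 ship[1->2]=2 ship[0->1]=2 prod=2 -> inv=[2 15 4]
Step 4: demand=3,sold=3 ship[1->2]=2 ship[0->1]=2 prod=2 -> inv=[2 15 3]
Step 5: demand=3,sold=3 ship[1->2]=2 ship[0->1]=2 prod=2 -> inv=[2 15 2]

2 15 2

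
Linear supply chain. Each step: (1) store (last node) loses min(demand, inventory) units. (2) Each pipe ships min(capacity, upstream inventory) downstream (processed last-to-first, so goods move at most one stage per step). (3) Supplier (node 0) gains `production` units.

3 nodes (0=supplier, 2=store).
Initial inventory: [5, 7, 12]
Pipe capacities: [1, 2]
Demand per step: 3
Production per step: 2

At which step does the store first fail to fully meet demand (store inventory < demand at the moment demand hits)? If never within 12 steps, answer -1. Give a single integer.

Step 1: demand=3,sold=3 ship[1->2]=2 ship[0->1]=1 prod=2 -> [6 6 11]
Step 2: demand=3,sold=3 ship[1->2]=2 ship[0->1]=1 prod=2 -> [7 5 10]
Step 3: demand=3,sold=3 ship[1->2]=2 ship[0->1]=1 prod=2 -> [8 4 9]
Step 4: demand=3,sold=3 ship[1->2]=2 ship[0->1]=1 prod=2 -> [9 3 8]
Step 5: demand=3,sold=3 ship[1->2]=2 ship[0->1]=1 prod=2 -> [10 2 7]
Step 6: demand=3,sold=3 ship[1->2]=2 ship[0->1]=1 prod=2 -> [11 1 6]
Step 7: demand=3,sold=3 ship[1->2]=1 ship[0->1]=1 prod=2 -> [12 1 4]
Step 8: demand=3,sold=3 ship[1->2]=1 ship[0->1]=1 prod=2 -> [13 1 2]
Step 9: demand=3,sold=2 ship[1->2]=1 ship[0->1]=1 prod=2 -> [14 1 1]
Step 10: demand=3,sold=1 ship[1->2]=1 ship[0->1]=1 prod=2 -> [15 1 1]
Step 11: demand=3,sold=1 ship[1->2]=1 ship[0->1]=1 prod=2 -> [16 1 1]
Step 12: demand=3,sold=1 ship[1->2]=1 ship[0->1]=1 prod=2 -> [17 1 1]
First stockout at step 9

9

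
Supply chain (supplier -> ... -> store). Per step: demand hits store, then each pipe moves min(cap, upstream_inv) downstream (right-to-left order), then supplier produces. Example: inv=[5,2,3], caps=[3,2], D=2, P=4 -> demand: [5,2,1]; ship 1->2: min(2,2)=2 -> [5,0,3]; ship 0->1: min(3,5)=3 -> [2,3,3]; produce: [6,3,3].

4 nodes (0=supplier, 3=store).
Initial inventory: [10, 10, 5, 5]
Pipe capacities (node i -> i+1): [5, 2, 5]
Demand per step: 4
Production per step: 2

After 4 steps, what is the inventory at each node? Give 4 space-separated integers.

Step 1: demand=4,sold=4 ship[2->3]=5 ship[1->2]=2 ship[0->1]=5 prod=2 -> inv=[7 13 2 6]
Step 2: demand=4,sold=4 ship[2->3]=2 ship[1->2]=2 ship[0->1]=5 prod=2 -> inv=[4 16 2 4]
Step 3: demand=4,sold=4 ship[2->3]=2 ship[1->2]=2 ship[0->1]=4 prod=2 -> inv=[2 18 2 2]
Step 4: demand=4,sold=2 ship[2->3]=2 ship[1->2]=2 ship[0->1]=2 prod=2 -> inv=[2 18 2 2]

2 18 2 2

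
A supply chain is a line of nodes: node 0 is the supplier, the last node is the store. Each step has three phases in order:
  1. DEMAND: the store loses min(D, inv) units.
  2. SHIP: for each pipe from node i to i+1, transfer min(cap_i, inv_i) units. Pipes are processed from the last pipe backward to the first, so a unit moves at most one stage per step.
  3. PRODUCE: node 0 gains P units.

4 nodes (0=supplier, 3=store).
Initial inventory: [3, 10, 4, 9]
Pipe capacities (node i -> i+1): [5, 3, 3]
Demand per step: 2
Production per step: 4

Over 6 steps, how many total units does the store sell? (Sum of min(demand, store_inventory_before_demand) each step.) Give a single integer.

Answer: 12

Derivation:
Step 1: sold=2 (running total=2) -> [4 10 4 10]
Step 2: sold=2 (running total=4) -> [4 11 4 11]
Step 3: sold=2 (running total=6) -> [4 12 4 12]
Step 4: sold=2 (running total=8) -> [4 13 4 13]
Step 5: sold=2 (running total=10) -> [4 14 4 14]
Step 6: sold=2 (running total=12) -> [4 15 4 15]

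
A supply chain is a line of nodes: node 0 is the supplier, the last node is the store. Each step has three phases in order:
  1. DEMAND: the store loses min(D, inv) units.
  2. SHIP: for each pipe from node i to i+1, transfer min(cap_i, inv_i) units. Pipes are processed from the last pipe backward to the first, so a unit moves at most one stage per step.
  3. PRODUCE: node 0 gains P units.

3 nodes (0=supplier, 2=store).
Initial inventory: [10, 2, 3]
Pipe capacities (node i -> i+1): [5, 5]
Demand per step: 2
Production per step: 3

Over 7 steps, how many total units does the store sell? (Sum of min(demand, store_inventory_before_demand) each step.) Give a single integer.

Step 1: sold=2 (running total=2) -> [8 5 3]
Step 2: sold=2 (running total=4) -> [6 5 6]
Step 3: sold=2 (running total=6) -> [4 5 9]
Step 4: sold=2 (running total=8) -> [3 4 12]
Step 5: sold=2 (running total=10) -> [3 3 14]
Step 6: sold=2 (running total=12) -> [3 3 15]
Step 7: sold=2 (running total=14) -> [3 3 16]

Answer: 14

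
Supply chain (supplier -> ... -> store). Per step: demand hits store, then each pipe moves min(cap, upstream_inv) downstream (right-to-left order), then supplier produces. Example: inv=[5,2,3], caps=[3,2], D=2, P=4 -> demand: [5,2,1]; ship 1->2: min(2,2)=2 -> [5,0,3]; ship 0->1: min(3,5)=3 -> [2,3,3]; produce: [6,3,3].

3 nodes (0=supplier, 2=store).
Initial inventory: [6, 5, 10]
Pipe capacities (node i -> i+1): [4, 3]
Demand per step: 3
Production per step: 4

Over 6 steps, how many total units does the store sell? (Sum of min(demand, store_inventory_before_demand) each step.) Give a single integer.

Answer: 18

Derivation:
Step 1: sold=3 (running total=3) -> [6 6 10]
Step 2: sold=3 (running total=6) -> [6 7 10]
Step 3: sold=3 (running total=9) -> [6 8 10]
Step 4: sold=3 (running total=12) -> [6 9 10]
Step 5: sold=3 (running total=15) -> [6 10 10]
Step 6: sold=3 (running total=18) -> [6 11 10]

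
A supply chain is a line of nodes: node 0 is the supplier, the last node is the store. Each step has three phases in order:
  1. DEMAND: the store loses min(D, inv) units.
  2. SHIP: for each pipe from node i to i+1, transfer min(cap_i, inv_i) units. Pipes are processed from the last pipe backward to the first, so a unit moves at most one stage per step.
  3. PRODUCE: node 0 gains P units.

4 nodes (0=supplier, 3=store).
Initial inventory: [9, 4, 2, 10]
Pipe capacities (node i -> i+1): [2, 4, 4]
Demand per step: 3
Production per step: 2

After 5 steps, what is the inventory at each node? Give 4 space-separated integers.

Step 1: demand=3,sold=3 ship[2->3]=2 ship[1->2]=4 ship[0->1]=2 prod=2 -> inv=[9 2 4 9]
Step 2: demand=3,sold=3 ship[2->3]=4 ship[1->2]=2 ship[0->1]=2 prod=2 -> inv=[9 2 2 10]
Step 3: demand=3,sold=3 ship[2->3]=2 ship[1->2]=2 ship[0->1]=2 prod=2 -> inv=[9 2 2 9]
Step 4: demand=3,sold=3 ship[2->3]=2 ship[1->2]=2 ship[0->1]=2 prod=2 -> inv=[9 2 2 8]
Step 5: demand=3,sold=3 ship[2->3]=2 ship[1->2]=2 ship[0->1]=2 prod=2 -> inv=[9 2 2 7]

9 2 2 7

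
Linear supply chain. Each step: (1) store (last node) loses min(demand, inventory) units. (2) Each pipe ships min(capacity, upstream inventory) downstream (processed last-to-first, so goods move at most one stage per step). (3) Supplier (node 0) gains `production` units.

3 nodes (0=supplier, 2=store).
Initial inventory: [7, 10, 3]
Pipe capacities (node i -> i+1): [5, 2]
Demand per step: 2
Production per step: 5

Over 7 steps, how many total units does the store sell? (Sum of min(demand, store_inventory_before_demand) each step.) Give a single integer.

Step 1: sold=2 (running total=2) -> [7 13 3]
Step 2: sold=2 (running total=4) -> [7 16 3]
Step 3: sold=2 (running total=6) -> [7 19 3]
Step 4: sold=2 (running total=8) -> [7 22 3]
Step 5: sold=2 (running total=10) -> [7 25 3]
Step 6: sold=2 (running total=12) -> [7 28 3]
Step 7: sold=2 (running total=14) -> [7 31 3]

Answer: 14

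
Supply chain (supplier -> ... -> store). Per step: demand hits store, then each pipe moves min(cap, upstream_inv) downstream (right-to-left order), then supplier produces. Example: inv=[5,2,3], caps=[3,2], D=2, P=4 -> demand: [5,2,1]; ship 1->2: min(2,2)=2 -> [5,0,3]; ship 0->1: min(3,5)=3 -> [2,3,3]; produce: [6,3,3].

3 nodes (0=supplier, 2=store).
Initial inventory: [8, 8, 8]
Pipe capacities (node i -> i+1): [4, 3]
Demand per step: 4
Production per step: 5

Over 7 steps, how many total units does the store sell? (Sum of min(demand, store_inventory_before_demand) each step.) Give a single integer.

Answer: 26

Derivation:
Step 1: sold=4 (running total=4) -> [9 9 7]
Step 2: sold=4 (running total=8) -> [10 10 6]
Step 3: sold=4 (running total=12) -> [11 11 5]
Step 4: sold=4 (running total=16) -> [12 12 4]
Step 5: sold=4 (running total=20) -> [13 13 3]
Step 6: sold=3 (running total=23) -> [14 14 3]
Step 7: sold=3 (running total=26) -> [15 15 3]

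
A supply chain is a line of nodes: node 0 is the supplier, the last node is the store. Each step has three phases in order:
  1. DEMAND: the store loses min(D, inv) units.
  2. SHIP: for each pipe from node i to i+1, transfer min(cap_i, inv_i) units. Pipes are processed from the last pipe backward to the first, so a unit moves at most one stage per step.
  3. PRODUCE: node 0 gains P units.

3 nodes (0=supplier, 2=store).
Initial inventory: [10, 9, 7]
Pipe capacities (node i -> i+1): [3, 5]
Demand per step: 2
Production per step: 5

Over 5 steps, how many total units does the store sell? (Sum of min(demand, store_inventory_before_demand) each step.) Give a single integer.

Step 1: sold=2 (running total=2) -> [12 7 10]
Step 2: sold=2 (running total=4) -> [14 5 13]
Step 3: sold=2 (running total=6) -> [16 3 16]
Step 4: sold=2 (running total=8) -> [18 3 17]
Step 5: sold=2 (running total=10) -> [20 3 18]

Answer: 10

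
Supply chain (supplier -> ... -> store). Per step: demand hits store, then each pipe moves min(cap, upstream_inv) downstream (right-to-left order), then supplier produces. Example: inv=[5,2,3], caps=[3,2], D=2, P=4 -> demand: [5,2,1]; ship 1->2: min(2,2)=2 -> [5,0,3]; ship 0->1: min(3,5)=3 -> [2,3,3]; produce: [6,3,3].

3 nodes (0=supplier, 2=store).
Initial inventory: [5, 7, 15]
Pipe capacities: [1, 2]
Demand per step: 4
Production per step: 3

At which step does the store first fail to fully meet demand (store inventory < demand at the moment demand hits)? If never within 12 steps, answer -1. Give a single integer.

Step 1: demand=4,sold=4 ship[1->2]=2 ship[0->1]=1 prod=3 -> [7 6 13]
Step 2: demand=4,sold=4 ship[1->2]=2 ship[0->1]=1 prod=3 -> [9 5 11]
Step 3: demand=4,sold=4 ship[1->2]=2 ship[0->1]=1 prod=3 -> [11 4 9]
Step 4: demand=4,sold=4 ship[1->2]=2 ship[0->1]=1 prod=3 -> [13 3 7]
Step 5: demand=4,sold=4 ship[1->2]=2 ship[0->1]=1 prod=3 -> [15 2 5]
Step 6: demand=4,sold=4 ship[1->2]=2 ship[0->1]=1 prod=3 -> [17 1 3]
Step 7: demand=4,sold=3 ship[1->2]=1 ship[0->1]=1 prod=3 -> [19 1 1]
Step 8: demand=4,sold=1 ship[1->2]=1 ship[0->1]=1 prod=3 -> [21 1 1]
Step 9: demand=4,sold=1 ship[1->2]=1 ship[0->1]=1 prod=3 -> [23 1 1]
Step 10: demand=4,sold=1 ship[1->2]=1 ship[0->1]=1 prod=3 -> [25 1 1]
Step 11: demand=4,sold=1 ship[1->2]=1 ship[0->1]=1 prod=3 -> [27 1 1]
Step 12: demand=4,sold=1 ship[1->2]=1 ship[0->1]=1 prod=3 -> [29 1 1]
First stockout at step 7

7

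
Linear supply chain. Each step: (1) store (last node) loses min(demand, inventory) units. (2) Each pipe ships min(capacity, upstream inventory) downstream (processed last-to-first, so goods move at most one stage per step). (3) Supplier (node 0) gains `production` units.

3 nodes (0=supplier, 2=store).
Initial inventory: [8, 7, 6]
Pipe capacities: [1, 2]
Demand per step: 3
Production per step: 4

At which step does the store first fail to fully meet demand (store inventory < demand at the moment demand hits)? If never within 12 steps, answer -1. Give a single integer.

Step 1: demand=3,sold=3 ship[1->2]=2 ship[0->1]=1 prod=4 -> [11 6 5]
Step 2: demand=3,sold=3 ship[1->2]=2 ship[0->1]=1 prod=4 -> [14 5 4]
Step 3: demand=3,sold=3 ship[1->2]=2 ship[0->1]=1 prod=4 -> [17 4 3]
Step 4: demand=3,sold=3 ship[1->2]=2 ship[0->1]=1 prod=4 -> [20 3 2]
Step 5: demand=3,sold=2 ship[1->2]=2 ship[0->1]=1 prod=4 -> [23 2 2]
Step 6: demand=3,sold=2 ship[1->2]=2 ship[0->1]=1 prod=4 -> [26 1 2]
Step 7: demand=3,sold=2 ship[1->2]=1 ship[0->1]=1 prod=4 -> [29 1 1]
Step 8: demand=3,sold=1 ship[1->2]=1 ship[0->1]=1 prod=4 -> [32 1 1]
Step 9: demand=3,sold=1 ship[1->2]=1 ship[0->1]=1 prod=4 -> [35 1 1]
Step 10: demand=3,sold=1 ship[1->2]=1 ship[0->1]=1 prod=4 -> [38 1 1]
Step 11: demand=3,sold=1 ship[1->2]=1 ship[0->1]=1 prod=4 -> [41 1 1]
Step 12: demand=3,sold=1 ship[1->2]=1 ship[0->1]=1 prod=4 -> [44 1 1]
First stockout at step 5

5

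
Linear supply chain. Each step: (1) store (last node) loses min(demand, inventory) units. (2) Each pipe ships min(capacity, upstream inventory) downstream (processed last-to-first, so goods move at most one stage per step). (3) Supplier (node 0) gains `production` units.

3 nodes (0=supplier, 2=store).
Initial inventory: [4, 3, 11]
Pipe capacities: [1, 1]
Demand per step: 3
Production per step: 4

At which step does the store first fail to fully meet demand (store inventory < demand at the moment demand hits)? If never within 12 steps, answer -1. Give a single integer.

Step 1: demand=3,sold=3 ship[1->2]=1 ship[0->1]=1 prod=4 -> [7 3 9]
Step 2: demand=3,sold=3 ship[1->2]=1 ship[0->1]=1 prod=4 -> [10 3 7]
Step 3: demand=3,sold=3 ship[1->2]=1 ship[0->1]=1 prod=4 -> [13 3 5]
Step 4: demand=3,sold=3 ship[1->2]=1 ship[0->1]=1 prod=4 -> [16 3 3]
Step 5: demand=3,sold=3 ship[1->2]=1 ship[0->1]=1 prod=4 -> [19 3 1]
Step 6: demand=3,sold=1 ship[1->2]=1 ship[0->1]=1 prod=4 -> [22 3 1]
Step 7: demand=3,sold=1 ship[1->2]=1 ship[0->1]=1 prod=4 -> [25 3 1]
Step 8: demand=3,sold=1 ship[1->2]=1 ship[0->1]=1 prod=4 -> [28 3 1]
Step 9: demand=3,sold=1 ship[1->2]=1 ship[0->1]=1 prod=4 -> [31 3 1]
Step 10: demand=3,sold=1 ship[1->2]=1 ship[0->1]=1 prod=4 -> [34 3 1]
Step 11: demand=3,sold=1 ship[1->2]=1 ship[0->1]=1 prod=4 -> [37 3 1]
Step 12: demand=3,sold=1 ship[1->2]=1 ship[0->1]=1 prod=4 -> [40 3 1]
First stockout at step 6

6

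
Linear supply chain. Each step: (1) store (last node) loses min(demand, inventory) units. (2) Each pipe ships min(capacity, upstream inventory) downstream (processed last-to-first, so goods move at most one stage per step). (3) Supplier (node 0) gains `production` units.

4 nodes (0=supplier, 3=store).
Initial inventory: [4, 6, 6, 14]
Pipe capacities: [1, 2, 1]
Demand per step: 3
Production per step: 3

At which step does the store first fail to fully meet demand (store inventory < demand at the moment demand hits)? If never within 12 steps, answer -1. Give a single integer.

Step 1: demand=3,sold=3 ship[2->3]=1 ship[1->2]=2 ship[0->1]=1 prod=3 -> [6 5 7 12]
Step 2: demand=3,sold=3 ship[2->3]=1 ship[1->2]=2 ship[0->1]=1 prod=3 -> [8 4 8 10]
Step 3: demand=3,sold=3 ship[2->3]=1 ship[1->2]=2 ship[0->1]=1 prod=3 -> [10 3 9 8]
Step 4: demand=3,sold=3 ship[2->3]=1 ship[1->2]=2 ship[0->1]=1 prod=3 -> [12 2 10 6]
Step 5: demand=3,sold=3 ship[2->3]=1 ship[1->2]=2 ship[0->1]=1 prod=3 -> [14 1 11 4]
Step 6: demand=3,sold=3 ship[2->3]=1 ship[1->2]=1 ship[0->1]=1 prod=3 -> [16 1 11 2]
Step 7: demand=3,sold=2 ship[2->3]=1 ship[1->2]=1 ship[0->1]=1 prod=3 -> [18 1 11 1]
Step 8: demand=3,sold=1 ship[2->3]=1 ship[1->2]=1 ship[0->1]=1 prod=3 -> [20 1 11 1]
Step 9: demand=3,sold=1 ship[2->3]=1 ship[1->2]=1 ship[0->1]=1 prod=3 -> [22 1 11 1]
Step 10: demand=3,sold=1 ship[2->3]=1 ship[1->2]=1 ship[0->1]=1 prod=3 -> [24 1 11 1]
Step 11: demand=3,sold=1 ship[2->3]=1 ship[1->2]=1 ship[0->1]=1 prod=3 -> [26 1 11 1]
Step 12: demand=3,sold=1 ship[2->3]=1 ship[1->2]=1 ship[0->1]=1 prod=3 -> [28 1 11 1]
First stockout at step 7

7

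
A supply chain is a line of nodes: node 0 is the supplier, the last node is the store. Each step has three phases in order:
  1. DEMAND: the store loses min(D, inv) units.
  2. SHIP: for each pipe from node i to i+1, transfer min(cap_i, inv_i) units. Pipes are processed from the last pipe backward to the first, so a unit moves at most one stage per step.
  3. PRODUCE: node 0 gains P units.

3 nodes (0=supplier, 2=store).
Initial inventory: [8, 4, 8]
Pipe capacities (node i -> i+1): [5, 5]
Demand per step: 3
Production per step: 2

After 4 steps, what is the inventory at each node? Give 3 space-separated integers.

Step 1: demand=3,sold=3 ship[1->2]=4 ship[0->1]=5 prod=2 -> inv=[5 5 9]
Step 2: demand=3,sold=3 ship[1->2]=5 ship[0->1]=5 prod=2 -> inv=[2 5 11]
Step 3: demand=3,sold=3 ship[1->2]=5 ship[0->1]=2 prod=2 -> inv=[2 2 13]
Step 4: demand=3,sold=3 ship[1->2]=2 ship[0->1]=2 prod=2 -> inv=[2 2 12]

2 2 12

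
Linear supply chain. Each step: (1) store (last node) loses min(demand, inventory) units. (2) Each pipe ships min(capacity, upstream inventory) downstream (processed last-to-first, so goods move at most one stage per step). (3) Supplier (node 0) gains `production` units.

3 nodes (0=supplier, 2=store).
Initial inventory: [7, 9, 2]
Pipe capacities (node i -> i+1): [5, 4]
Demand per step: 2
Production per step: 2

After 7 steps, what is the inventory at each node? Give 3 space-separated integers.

Step 1: demand=2,sold=2 ship[1->2]=4 ship[0->1]=5 prod=2 -> inv=[4 10 4]
Step 2: demand=2,sold=2 ship[1->2]=4 ship[0->1]=4 prod=2 -> inv=[2 10 6]
Step 3: demand=2,sold=2 ship[1->2]=4 ship[0->1]=2 prod=2 -> inv=[2 8 8]
Step 4: demand=2,sold=2 ship[1->2]=4 ship[0->1]=2 prod=2 -> inv=[2 6 10]
Step 5: demand=2,sold=2 ship[1->2]=4 ship[0->1]=2 prod=2 -> inv=[2 4 12]
Step 6: demand=2,sold=2 ship[1->2]=4 ship[0->1]=2 prod=2 -> inv=[2 2 14]
Step 7: demand=2,sold=2 ship[1->2]=2 ship[0->1]=2 prod=2 -> inv=[2 2 14]

2 2 14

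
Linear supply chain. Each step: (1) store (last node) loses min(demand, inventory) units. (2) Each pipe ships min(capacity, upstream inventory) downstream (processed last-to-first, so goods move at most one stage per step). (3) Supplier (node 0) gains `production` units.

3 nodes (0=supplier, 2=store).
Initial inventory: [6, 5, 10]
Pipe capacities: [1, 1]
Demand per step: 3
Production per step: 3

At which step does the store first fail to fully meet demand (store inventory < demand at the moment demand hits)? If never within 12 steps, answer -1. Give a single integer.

Step 1: demand=3,sold=3 ship[1->2]=1 ship[0->1]=1 prod=3 -> [8 5 8]
Step 2: demand=3,sold=3 ship[1->2]=1 ship[0->1]=1 prod=3 -> [10 5 6]
Step 3: demand=3,sold=3 ship[1->2]=1 ship[0->1]=1 prod=3 -> [12 5 4]
Step 4: demand=3,sold=3 ship[1->2]=1 ship[0->1]=1 prod=3 -> [14 5 2]
Step 5: demand=3,sold=2 ship[1->2]=1 ship[0->1]=1 prod=3 -> [16 5 1]
Step 6: demand=3,sold=1 ship[1->2]=1 ship[0->1]=1 prod=3 -> [18 5 1]
Step 7: demand=3,sold=1 ship[1->2]=1 ship[0->1]=1 prod=3 -> [20 5 1]
Step 8: demand=3,sold=1 ship[1->2]=1 ship[0->1]=1 prod=3 -> [22 5 1]
Step 9: demand=3,sold=1 ship[1->2]=1 ship[0->1]=1 prod=3 -> [24 5 1]
Step 10: demand=3,sold=1 ship[1->2]=1 ship[0->1]=1 prod=3 -> [26 5 1]
Step 11: demand=3,sold=1 ship[1->2]=1 ship[0->1]=1 prod=3 -> [28 5 1]
Step 12: demand=3,sold=1 ship[1->2]=1 ship[0->1]=1 prod=3 -> [30 5 1]
First stockout at step 5

5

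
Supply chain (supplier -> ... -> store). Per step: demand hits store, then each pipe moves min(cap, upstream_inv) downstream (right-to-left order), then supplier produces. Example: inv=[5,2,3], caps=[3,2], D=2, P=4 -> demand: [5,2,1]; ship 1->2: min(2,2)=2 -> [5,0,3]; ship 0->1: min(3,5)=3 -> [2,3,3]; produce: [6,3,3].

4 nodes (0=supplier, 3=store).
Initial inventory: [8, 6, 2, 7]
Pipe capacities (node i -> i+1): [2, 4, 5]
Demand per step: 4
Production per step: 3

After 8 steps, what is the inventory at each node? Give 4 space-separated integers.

Step 1: demand=4,sold=4 ship[2->3]=2 ship[1->2]=4 ship[0->1]=2 prod=3 -> inv=[9 4 4 5]
Step 2: demand=4,sold=4 ship[2->3]=4 ship[1->2]=4 ship[0->1]=2 prod=3 -> inv=[10 2 4 5]
Step 3: demand=4,sold=4 ship[2->3]=4 ship[1->2]=2 ship[0->1]=2 prod=3 -> inv=[11 2 2 5]
Step 4: demand=4,sold=4 ship[2->3]=2 ship[1->2]=2 ship[0->1]=2 prod=3 -> inv=[12 2 2 3]
Step 5: demand=4,sold=3 ship[2->3]=2 ship[1->2]=2 ship[0->1]=2 prod=3 -> inv=[13 2 2 2]
Step 6: demand=4,sold=2 ship[2->3]=2 ship[1->2]=2 ship[0->1]=2 prod=3 -> inv=[14 2 2 2]
Step 7: demand=4,sold=2 ship[2->3]=2 ship[1->2]=2 ship[0->1]=2 prod=3 -> inv=[15 2 2 2]
Step 8: demand=4,sold=2 ship[2->3]=2 ship[1->2]=2 ship[0->1]=2 prod=3 -> inv=[16 2 2 2]

16 2 2 2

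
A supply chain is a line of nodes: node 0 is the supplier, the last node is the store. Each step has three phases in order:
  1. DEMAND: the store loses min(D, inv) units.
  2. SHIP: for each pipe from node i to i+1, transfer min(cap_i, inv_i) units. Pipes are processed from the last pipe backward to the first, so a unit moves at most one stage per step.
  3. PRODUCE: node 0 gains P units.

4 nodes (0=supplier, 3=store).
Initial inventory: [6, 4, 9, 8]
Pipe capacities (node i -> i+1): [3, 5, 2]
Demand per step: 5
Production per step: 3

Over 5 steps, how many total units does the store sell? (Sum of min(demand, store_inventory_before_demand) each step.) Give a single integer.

Step 1: sold=5 (running total=5) -> [6 3 11 5]
Step 2: sold=5 (running total=10) -> [6 3 12 2]
Step 3: sold=2 (running total=12) -> [6 3 13 2]
Step 4: sold=2 (running total=14) -> [6 3 14 2]
Step 5: sold=2 (running total=16) -> [6 3 15 2]

Answer: 16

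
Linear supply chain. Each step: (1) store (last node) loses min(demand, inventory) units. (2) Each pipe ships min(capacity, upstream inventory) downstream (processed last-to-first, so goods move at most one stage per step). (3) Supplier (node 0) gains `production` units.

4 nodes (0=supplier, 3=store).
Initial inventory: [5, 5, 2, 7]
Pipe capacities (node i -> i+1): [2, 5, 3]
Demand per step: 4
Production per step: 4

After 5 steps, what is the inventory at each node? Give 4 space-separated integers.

Step 1: demand=4,sold=4 ship[2->3]=2 ship[1->2]=5 ship[0->1]=2 prod=4 -> inv=[7 2 5 5]
Step 2: demand=4,sold=4 ship[2->3]=3 ship[1->2]=2 ship[0->1]=2 prod=4 -> inv=[9 2 4 4]
Step 3: demand=4,sold=4 ship[2->3]=3 ship[1->2]=2 ship[0->1]=2 prod=4 -> inv=[11 2 3 3]
Step 4: demand=4,sold=3 ship[2->3]=3 ship[1->2]=2 ship[0->1]=2 prod=4 -> inv=[13 2 2 3]
Step 5: demand=4,sold=3 ship[2->3]=2 ship[1->2]=2 ship[0->1]=2 prod=4 -> inv=[15 2 2 2]

15 2 2 2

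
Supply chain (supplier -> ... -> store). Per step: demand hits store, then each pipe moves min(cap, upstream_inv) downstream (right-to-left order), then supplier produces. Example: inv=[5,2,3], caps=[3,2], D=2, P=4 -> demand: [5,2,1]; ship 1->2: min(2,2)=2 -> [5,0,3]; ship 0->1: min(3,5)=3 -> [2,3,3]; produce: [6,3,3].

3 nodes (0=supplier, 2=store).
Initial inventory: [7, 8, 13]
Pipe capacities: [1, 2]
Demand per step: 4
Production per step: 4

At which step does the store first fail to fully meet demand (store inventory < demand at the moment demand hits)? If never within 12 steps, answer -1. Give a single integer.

Step 1: demand=4,sold=4 ship[1->2]=2 ship[0->1]=1 prod=4 -> [10 7 11]
Step 2: demand=4,sold=4 ship[1->2]=2 ship[0->1]=1 prod=4 -> [13 6 9]
Step 3: demand=4,sold=4 ship[1->2]=2 ship[0->1]=1 prod=4 -> [16 5 7]
Step 4: demand=4,sold=4 ship[1->2]=2 ship[0->1]=1 prod=4 -> [19 4 5]
Step 5: demand=4,sold=4 ship[1->2]=2 ship[0->1]=1 prod=4 -> [22 3 3]
Step 6: demand=4,sold=3 ship[1->2]=2 ship[0->1]=1 prod=4 -> [25 2 2]
Step 7: demand=4,sold=2 ship[1->2]=2 ship[0->1]=1 prod=4 -> [28 1 2]
Step 8: demand=4,sold=2 ship[1->2]=1 ship[0->1]=1 prod=4 -> [31 1 1]
Step 9: demand=4,sold=1 ship[1->2]=1 ship[0->1]=1 prod=4 -> [34 1 1]
Step 10: demand=4,sold=1 ship[1->2]=1 ship[0->1]=1 prod=4 -> [37 1 1]
Step 11: demand=4,sold=1 ship[1->2]=1 ship[0->1]=1 prod=4 -> [40 1 1]
Step 12: demand=4,sold=1 ship[1->2]=1 ship[0->1]=1 prod=4 -> [43 1 1]
First stockout at step 6

6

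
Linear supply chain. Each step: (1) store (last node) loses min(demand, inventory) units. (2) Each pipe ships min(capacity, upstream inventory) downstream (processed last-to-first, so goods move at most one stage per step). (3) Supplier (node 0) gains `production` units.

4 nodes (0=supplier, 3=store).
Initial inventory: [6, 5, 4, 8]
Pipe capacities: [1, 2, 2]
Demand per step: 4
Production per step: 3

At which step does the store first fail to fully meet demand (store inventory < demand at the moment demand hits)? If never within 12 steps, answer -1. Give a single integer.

Step 1: demand=4,sold=4 ship[2->3]=2 ship[1->2]=2 ship[0->1]=1 prod=3 -> [8 4 4 6]
Step 2: demand=4,sold=4 ship[2->3]=2 ship[1->2]=2 ship[0->1]=1 prod=3 -> [10 3 4 4]
Step 3: demand=4,sold=4 ship[2->3]=2 ship[1->2]=2 ship[0->1]=1 prod=3 -> [12 2 4 2]
Step 4: demand=4,sold=2 ship[2->3]=2 ship[1->2]=2 ship[0->1]=1 prod=3 -> [14 1 4 2]
Step 5: demand=4,sold=2 ship[2->3]=2 ship[1->2]=1 ship[0->1]=1 prod=3 -> [16 1 3 2]
Step 6: demand=4,sold=2 ship[2->3]=2 ship[1->2]=1 ship[0->1]=1 prod=3 -> [18 1 2 2]
Step 7: demand=4,sold=2 ship[2->3]=2 ship[1->2]=1 ship[0->1]=1 prod=3 -> [20 1 1 2]
Step 8: demand=4,sold=2 ship[2->3]=1 ship[1->2]=1 ship[0->1]=1 prod=3 -> [22 1 1 1]
Step 9: demand=4,sold=1 ship[2->3]=1 ship[1->2]=1 ship[0->1]=1 prod=3 -> [24 1 1 1]
Step 10: demand=4,sold=1 ship[2->3]=1 ship[1->2]=1 ship[0->1]=1 prod=3 -> [26 1 1 1]
Step 11: demand=4,sold=1 ship[2->3]=1 ship[1->2]=1 ship[0->1]=1 prod=3 -> [28 1 1 1]
Step 12: demand=4,sold=1 ship[2->3]=1 ship[1->2]=1 ship[0->1]=1 prod=3 -> [30 1 1 1]
First stockout at step 4

4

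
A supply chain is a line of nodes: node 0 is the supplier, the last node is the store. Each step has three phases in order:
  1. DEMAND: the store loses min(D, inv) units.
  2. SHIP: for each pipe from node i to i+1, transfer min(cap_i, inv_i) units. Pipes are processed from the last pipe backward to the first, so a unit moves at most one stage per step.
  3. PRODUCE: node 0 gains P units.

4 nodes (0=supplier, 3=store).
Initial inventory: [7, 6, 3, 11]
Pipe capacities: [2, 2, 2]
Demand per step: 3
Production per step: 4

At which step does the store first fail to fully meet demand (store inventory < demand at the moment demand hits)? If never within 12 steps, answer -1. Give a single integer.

Step 1: demand=3,sold=3 ship[2->3]=2 ship[1->2]=2 ship[0->1]=2 prod=4 -> [9 6 3 10]
Step 2: demand=3,sold=3 ship[2->3]=2 ship[1->2]=2 ship[0->1]=2 prod=4 -> [11 6 3 9]
Step 3: demand=3,sold=3 ship[2->3]=2 ship[1->2]=2 ship[0->1]=2 prod=4 -> [13 6 3 8]
Step 4: demand=3,sold=3 ship[2->3]=2 ship[1->2]=2 ship[0->1]=2 prod=4 -> [15 6 3 7]
Step 5: demand=3,sold=3 ship[2->3]=2 ship[1->2]=2 ship[0->1]=2 prod=4 -> [17 6 3 6]
Step 6: demand=3,sold=3 ship[2->3]=2 ship[1->2]=2 ship[0->1]=2 prod=4 -> [19 6 3 5]
Step 7: demand=3,sold=3 ship[2->3]=2 ship[1->2]=2 ship[0->1]=2 prod=4 -> [21 6 3 4]
Step 8: demand=3,sold=3 ship[2->3]=2 ship[1->2]=2 ship[0->1]=2 prod=4 -> [23 6 3 3]
Step 9: demand=3,sold=3 ship[2->3]=2 ship[1->2]=2 ship[0->1]=2 prod=4 -> [25 6 3 2]
Step 10: demand=3,sold=2 ship[2->3]=2 ship[1->2]=2 ship[0->1]=2 prod=4 -> [27 6 3 2]
Step 11: demand=3,sold=2 ship[2->3]=2 ship[1->2]=2 ship[0->1]=2 prod=4 -> [29 6 3 2]
Step 12: demand=3,sold=2 ship[2->3]=2 ship[1->2]=2 ship[0->1]=2 prod=4 -> [31 6 3 2]
First stockout at step 10

10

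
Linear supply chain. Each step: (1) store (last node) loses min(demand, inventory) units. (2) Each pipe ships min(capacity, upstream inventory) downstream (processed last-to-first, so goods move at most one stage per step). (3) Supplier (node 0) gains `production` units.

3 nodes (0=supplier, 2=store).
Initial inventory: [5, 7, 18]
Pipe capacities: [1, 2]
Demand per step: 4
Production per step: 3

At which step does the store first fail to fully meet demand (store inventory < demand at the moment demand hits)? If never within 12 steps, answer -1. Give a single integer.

Step 1: demand=4,sold=4 ship[1->2]=2 ship[0->1]=1 prod=3 -> [7 6 16]
Step 2: demand=4,sold=4 ship[1->2]=2 ship[0->1]=1 prod=3 -> [9 5 14]
Step 3: demand=4,sold=4 ship[1->2]=2 ship[0->1]=1 prod=3 -> [11 4 12]
Step 4: demand=4,sold=4 ship[1->2]=2 ship[0->1]=1 prod=3 -> [13 3 10]
Step 5: demand=4,sold=4 ship[1->2]=2 ship[0->1]=1 prod=3 -> [15 2 8]
Step 6: demand=4,sold=4 ship[1->2]=2 ship[0->1]=1 prod=3 -> [17 1 6]
Step 7: demand=4,sold=4 ship[1->2]=1 ship[0->1]=1 prod=3 -> [19 1 3]
Step 8: demand=4,sold=3 ship[1->2]=1 ship[0->1]=1 prod=3 -> [21 1 1]
Step 9: demand=4,sold=1 ship[1->2]=1 ship[0->1]=1 prod=3 -> [23 1 1]
Step 10: demand=4,sold=1 ship[1->2]=1 ship[0->1]=1 prod=3 -> [25 1 1]
Step 11: demand=4,sold=1 ship[1->2]=1 ship[0->1]=1 prod=3 -> [27 1 1]
Step 12: demand=4,sold=1 ship[1->2]=1 ship[0->1]=1 prod=3 -> [29 1 1]
First stockout at step 8

8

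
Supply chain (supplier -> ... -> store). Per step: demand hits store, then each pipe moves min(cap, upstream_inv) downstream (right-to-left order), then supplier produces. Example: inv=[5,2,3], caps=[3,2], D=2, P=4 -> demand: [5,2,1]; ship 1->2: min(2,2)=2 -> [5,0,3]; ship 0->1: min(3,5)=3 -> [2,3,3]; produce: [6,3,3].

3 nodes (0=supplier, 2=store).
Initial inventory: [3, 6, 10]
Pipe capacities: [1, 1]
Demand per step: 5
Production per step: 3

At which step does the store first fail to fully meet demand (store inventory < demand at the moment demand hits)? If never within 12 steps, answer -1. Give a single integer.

Step 1: demand=5,sold=5 ship[1->2]=1 ship[0->1]=1 prod=3 -> [5 6 6]
Step 2: demand=5,sold=5 ship[1->2]=1 ship[0->1]=1 prod=3 -> [7 6 2]
Step 3: demand=5,sold=2 ship[1->2]=1 ship[0->1]=1 prod=3 -> [9 6 1]
Step 4: demand=5,sold=1 ship[1->2]=1 ship[0->1]=1 prod=3 -> [11 6 1]
Step 5: demand=5,sold=1 ship[1->2]=1 ship[0->1]=1 prod=3 -> [13 6 1]
Step 6: demand=5,sold=1 ship[1->2]=1 ship[0->1]=1 prod=3 -> [15 6 1]
Step 7: demand=5,sold=1 ship[1->2]=1 ship[0->1]=1 prod=3 -> [17 6 1]
Step 8: demand=5,sold=1 ship[1->2]=1 ship[0->1]=1 prod=3 -> [19 6 1]
Step 9: demand=5,sold=1 ship[1->2]=1 ship[0->1]=1 prod=3 -> [21 6 1]
Step 10: demand=5,sold=1 ship[1->2]=1 ship[0->1]=1 prod=3 -> [23 6 1]
Step 11: demand=5,sold=1 ship[1->2]=1 ship[0->1]=1 prod=3 -> [25 6 1]
Step 12: demand=5,sold=1 ship[1->2]=1 ship[0->1]=1 prod=3 -> [27 6 1]
First stockout at step 3

3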